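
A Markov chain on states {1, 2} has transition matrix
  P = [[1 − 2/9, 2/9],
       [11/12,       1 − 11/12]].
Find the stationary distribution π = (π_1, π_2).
π_1 = 33/41, π_2 = 8/41

Solve πP = π with π_1 + π_2 = 1. From πP = π: π_1 · (1 − 2/9) + π_2 · 11/12 = π_1 ⇒ π_2 · 11/12 = π_1 · 2/9 ⇒ π_2/π_1 = (2/9)/(11/12) = 8/33. Together with π_1 + π_2 = 1:
  π_1 = (11/12)/(2/9 + 11/12) = (11/12)/(41/36) = 33/41,
  π_2 = (2/9)/(2/9 + 11/12) = (2/9)/(41/36) = 8/41.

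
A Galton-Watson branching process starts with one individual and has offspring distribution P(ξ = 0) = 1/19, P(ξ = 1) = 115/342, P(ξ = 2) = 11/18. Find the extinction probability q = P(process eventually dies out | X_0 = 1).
q = 18/209

The pgf is f(s) = 1/19 + 115/342·s + 11/18·s². The extinction probability q is the smallest fixed point of f in [0, 1]. Setting s = f(s):
  11/18·s² + (115/342 − 1)·s + 1/19 = 0
  11/18·s² − (1/19 + 11/18)·s + 1/19 = 0
which factors as (s − 1)·(11/18·s − 1/19) = 0, giving roots s = 1 and s = (1/19)/(11/18) = 18/209.
Mean offspring μ = 115/342 + 2·11/18 = 533/342 > 1 (supercritical), so q < 1. The extinction probability is the smaller root: q = (1/19)/(11/18) = 18/209.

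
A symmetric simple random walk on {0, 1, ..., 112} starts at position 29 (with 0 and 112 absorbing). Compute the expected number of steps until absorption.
E[τ | X_0 = 29] = 2407

Let v_k = E[τ | X_0 = k]. Boundary: v_0 = v_112 = 0. Recurrence: v_k = 1 + (v_{k-1} + v_{k+1})/2 for 1 ≤ k ≤ 111. The particular solution to v_k − (v_{k-1} + v_{k+1})/2 = 1 is v_k = −k^2. Adding homogeneous solution A + B k and matching boundaries gives v_k = k (112 − k). Substituting k = 29: v_29 = 29 · 83 = 2407.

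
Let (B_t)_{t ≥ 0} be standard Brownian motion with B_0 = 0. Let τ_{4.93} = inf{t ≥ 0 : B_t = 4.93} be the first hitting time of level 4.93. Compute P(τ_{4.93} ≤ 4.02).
P(τ_{4.93} ≤ 4.02) = 2(1 − Φ(4.93/√4.02)) = 2(1 − Φ(2.4589)) ≈ 0.0139

By the reflection principle for standard BM, P(τ_b ≤ t) = 2 · P(B_t ≥ b). Since B_t ~ N(0, t), P(B_t ≥ 4.93) = 1 − Φ(4.93/√t) = 1 − Φ(4.93/√4.02) = 1 − Φ(2.4589) ≈ 0.00697. Doubling: P(τ_{4.93} ≤ 4.02) ≈ 2 · 0.00697 = 0.01394 ≈ 0.0139.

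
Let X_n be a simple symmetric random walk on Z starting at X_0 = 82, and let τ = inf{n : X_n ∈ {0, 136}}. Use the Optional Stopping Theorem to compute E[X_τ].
E[X_τ] = 82

X_n is a martingale and τ is a bounded-mean stopping time (indeed τ is finite a.s. with bounded expectation since the walk is in a bounded region). By the OST, E[X_τ] = E[X_0] = 82. Equivalently: E[X_τ] = 136 · P(hit 136 first) + 0 · P(hit 0 first) = 136 · (82/136) = 82.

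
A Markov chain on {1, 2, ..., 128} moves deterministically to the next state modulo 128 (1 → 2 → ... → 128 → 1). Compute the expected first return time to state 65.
E[T_65 | X_0 = 65] = 128

The chain cycles deterministically, so starting at state 65 it returns in exactly 128 steps. Equivalently, the stationary distribution is uniform π_j = 1/128 for every state j, so by Kac's formula E[T_65] = 1/π_65 = 128.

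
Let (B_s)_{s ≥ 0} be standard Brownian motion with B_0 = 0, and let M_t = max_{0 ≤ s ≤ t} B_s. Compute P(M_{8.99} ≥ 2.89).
P(M_{8.99} ≥ 2.89) = 2·P(B_{8.99} ≥ 2.89) = 2(1 − Φ(2.89/√8.99)) ≈ 0.3351

By the reflection principle for Brownian motion, P(M_t ≥ a) = 2 · P(B_t ≥ a) for a ≥ 0. Since B_t ~ N(0, t), P(B_t ≥ 2.89) = 1 − Φ(2.89/√t) = 1 − Φ(2.89/√8.99) = 1 − Φ(0.9639). So
  P(M_{8.99} ≥ 2.89) = 2(1 − Φ(0.9639)) ≈ 0.3351.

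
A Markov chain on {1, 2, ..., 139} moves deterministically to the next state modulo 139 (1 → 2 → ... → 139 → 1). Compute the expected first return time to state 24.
E[T_24 | X_0 = 24] = 139

The chain cycles deterministically, so starting at state 24 it returns in exactly 139 steps. Equivalently, the stationary distribution is uniform π_j = 1/139 for every state j, so by Kac's formula E[T_24] = 1/π_24 = 139.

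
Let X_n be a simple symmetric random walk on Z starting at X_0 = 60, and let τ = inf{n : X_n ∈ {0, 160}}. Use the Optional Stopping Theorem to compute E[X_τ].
E[X_τ] = 60

X_n is a martingale and τ is a bounded-mean stopping time (indeed τ is finite a.s. with bounded expectation since the walk is in a bounded region). By the OST, E[X_τ] = E[X_0] = 60. Equivalently: E[X_τ] = 160 · P(hit 160 first) + 0 · P(hit 0 first) = 160 · (60/160) = 60.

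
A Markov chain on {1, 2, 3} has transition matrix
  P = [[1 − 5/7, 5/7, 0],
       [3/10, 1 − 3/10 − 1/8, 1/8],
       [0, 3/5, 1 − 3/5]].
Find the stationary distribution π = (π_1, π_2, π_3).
π = (252/977, 600/977, 125/977)

This is a birth-death chain on three states, which satisfies detailed balance: π_1 · P_{12} = π_2 · P_{21} and π_2 · P_{23} = π_3 · P_{32}.
From π_1 · 5/7 = π_2 · 3/10: π_2/π_1 = (5/7)/(3/10) = 50/21.
From π_2 · 1/8 = π_3 · 3/5: π_3/π_2 = (1/8)/(3/5) = 5/24.
Take π_1 proportional to 1; then unnormalized π = (1, 50/21, 125/252). Normalize by dividing by the sum 977/252:
  π = (252/977, 600/977, 125/977).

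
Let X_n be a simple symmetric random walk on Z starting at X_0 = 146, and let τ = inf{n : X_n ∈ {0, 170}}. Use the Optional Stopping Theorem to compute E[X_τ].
E[X_τ] = 146

X_n is a martingale and τ is a bounded-mean stopping time (indeed τ is finite a.s. with bounded expectation since the walk is in a bounded region). By the OST, E[X_τ] = E[X_0] = 146. Equivalently: E[X_τ] = 170 · P(hit 170 first) + 0 · P(hit 0 first) = 170 · (146/170) = 146.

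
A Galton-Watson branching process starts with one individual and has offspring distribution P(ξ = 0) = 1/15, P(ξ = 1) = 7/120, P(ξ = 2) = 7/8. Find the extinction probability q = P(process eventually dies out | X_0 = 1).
q = 8/105

The pgf is f(s) = 1/15 + 7/120·s + 7/8·s². The extinction probability q is the smallest fixed point of f in [0, 1]. Setting s = f(s):
  7/8·s² + (7/120 − 1)·s + 1/15 = 0
  7/8·s² − (1/15 + 7/8)·s + 1/15 = 0
which factors as (s − 1)·(7/8·s − 1/15) = 0, giving roots s = 1 and s = (1/15)/(7/8) = 8/105.
Mean offspring μ = 7/120 + 2·7/8 = 217/120 > 1 (supercritical), so q < 1. The extinction probability is the smaller root: q = (1/15)/(7/8) = 8/105.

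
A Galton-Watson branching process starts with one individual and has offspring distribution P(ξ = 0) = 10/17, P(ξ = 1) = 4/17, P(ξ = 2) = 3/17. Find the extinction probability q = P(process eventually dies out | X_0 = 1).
q = 1

Mean offspring μ = 0·10/17 + 1·4/17 + 2·3/17 = 10/17 ≤ 1. For μ ≤ 1 with offspring not concentrated at 1, the Galton-Watson process goes extinct almost surely, so q = 1.
(Algebraic check: The pgf is f(s) = 10/17 + 4/17·s + 3/17·s². The extinction probability q is the smallest fixed point of f in [0, 1]. Setting s = f(s):
  3/17·s² + (4/17 − 1)·s + 10/17 = 0
  3/17·s² − (10/17 + 3/17)·s + 10/17 = 0
which factors as (s − 1)·(3/17·s − 10/17) = 0, giving roots s = 1 and s = (10/17)/(3/17) = 10/3. Since 10/3 ≥ 1, the smallest root in [0, 1] is s = 1.)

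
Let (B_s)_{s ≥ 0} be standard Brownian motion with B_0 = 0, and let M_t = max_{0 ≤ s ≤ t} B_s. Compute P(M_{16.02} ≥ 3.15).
P(M_{16.02} ≥ 3.15) = 2·P(B_{16.02} ≥ 3.15) = 2(1 − Φ(3.15/√16.02)) ≈ 0.4313

By the reflection principle for Brownian motion, P(M_t ≥ a) = 2 · P(B_t ≥ a) for a ≥ 0. Since B_t ~ N(0, t), P(B_t ≥ 3.15) = 1 − Φ(3.15/√t) = 1 − Φ(3.15/√16.02) = 1 − Φ(0.7870). So
  P(M_{16.02} ≥ 3.15) = 2(1 − Φ(0.7870)) ≈ 0.4313.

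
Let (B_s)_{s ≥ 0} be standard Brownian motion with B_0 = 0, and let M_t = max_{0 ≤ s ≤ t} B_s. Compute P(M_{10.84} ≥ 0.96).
P(M_{10.84} ≥ 0.96) = 2·P(B_{10.84} ≥ 0.96) = 2(1 − Φ(0.96/√10.84)) ≈ 0.7706

By the reflection principle for Brownian motion, P(M_t ≥ a) = 2 · P(B_t ≥ a) for a ≥ 0. Since B_t ~ N(0, t), P(B_t ≥ 0.96) = 1 − Φ(0.96/√t) = 1 − Φ(0.96/√10.84) = 1 − Φ(0.2916). So
  P(M_{10.84} ≥ 0.96) = 2(1 − Φ(0.2916)) ≈ 0.7706.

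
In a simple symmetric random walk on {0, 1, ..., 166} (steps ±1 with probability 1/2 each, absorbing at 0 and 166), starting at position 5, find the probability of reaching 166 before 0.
P(hit 166 before 0) = 5/166

Let u_k = P(hit 166 before 0 | start at k). Then u_0 = 0, u_166 = 1, and u_k = u_{k-1}/2 + u_{k+1}/2 for 1 ≤ k ≤ 165. This harmonic recurrence is solved by u_k = k/166, giving u_5 = 5/166.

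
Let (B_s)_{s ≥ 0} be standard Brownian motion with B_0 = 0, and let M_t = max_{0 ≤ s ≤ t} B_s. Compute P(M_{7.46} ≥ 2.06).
P(M_{7.46} ≥ 2.06) = 2·P(B_{7.46} ≥ 2.06) = 2(1 − Φ(2.06/√7.46)) ≈ 0.4507

By the reflection principle for Brownian motion, P(M_t ≥ a) = 2 · P(B_t ≥ a) for a ≥ 0. Since B_t ~ N(0, t), P(B_t ≥ 2.06) = 1 − Φ(2.06/√t) = 1 − Φ(2.06/√7.46) = 1 − Φ(0.7542). So
  P(M_{7.46} ≥ 2.06) = 2(1 − Φ(0.7542)) ≈ 0.4507.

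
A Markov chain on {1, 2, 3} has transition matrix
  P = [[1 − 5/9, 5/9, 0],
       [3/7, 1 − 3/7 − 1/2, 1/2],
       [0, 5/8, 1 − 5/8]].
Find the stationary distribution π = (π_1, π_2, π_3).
π = (3/10, 7/18, 14/45)

This is a birth-death chain on three states, which satisfies detailed balance: π_1 · P_{12} = π_2 · P_{21} and π_2 · P_{23} = π_3 · P_{32}.
From π_1 · 5/9 = π_2 · 3/7: π_2/π_1 = (5/9)/(3/7) = 35/27.
From π_2 · 1/2 = π_3 · 5/8: π_3/π_2 = (1/2)/(5/8) = 4/5.
Take π_1 proportional to 1; then unnormalized π = (1, 35/27, 28/27). Normalize by dividing by the sum 10/3:
  π = (3/10, 7/18, 14/45).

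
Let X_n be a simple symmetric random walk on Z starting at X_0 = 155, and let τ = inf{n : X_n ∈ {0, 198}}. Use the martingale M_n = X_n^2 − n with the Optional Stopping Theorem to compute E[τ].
E[τ] = 6665

M_n = X_n^2 − n is a martingale (since E[X_{n+1}^2 | F_n] = X_n^2 + 1). By OST (τ has finite mean in a bounded region), E[M_τ] = E[M_0] = X_0^2 − 0 = 155^2 = 24025. Also E[M_τ] = E[X_τ^2] − E[τ]. The walk exits at 0 or 198, with P(hit 198 first) = 155/198, so E[X_τ^2] = 198^2 · 155/198 + 0 = 30690. Thus E[τ] = E[X_τ^2] − E[M_τ] = 30690 − 24025 = 6665 = 155(198 − 155) = 6665.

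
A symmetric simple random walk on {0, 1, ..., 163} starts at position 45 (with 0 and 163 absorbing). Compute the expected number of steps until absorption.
E[τ | X_0 = 45] = 5310

Let v_k = E[τ | X_0 = k]. Boundary: v_0 = v_163 = 0. Recurrence: v_k = 1 + (v_{k-1} + v_{k+1})/2 for 1 ≤ k ≤ 162. The particular solution to v_k − (v_{k-1} + v_{k+1})/2 = 1 is v_k = −k^2. Adding homogeneous solution A + B k and matching boundaries gives v_k = k (163 − k). Substituting k = 45: v_45 = 45 · 118 = 5310.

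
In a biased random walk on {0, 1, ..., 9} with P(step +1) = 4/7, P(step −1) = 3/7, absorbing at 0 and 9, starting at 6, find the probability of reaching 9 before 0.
P(hit 9 before 0) = (1 − (3/4)^6) / (1 − (3/4)^9) = 5824/6553

Let u_k denote P(reach 9 before 0 | start at k). Boundary: u_0 = 0, u_9 = 1. Recurrence: u_k = 4/7·u_{k+1} + 3/7·u_{k-1} for 1 ≤ k ≤ 8. Try u_k = A + B·r^k with r = q/p = (3/7)/(4/7) = 3/4. Substitution satisfies the recurrence; boundary conditions give:
  u_k = (1 − r^k) / (1 − r^N) = (1 − (3/4)^6) / (1 − (3/4)^9) = 5824/6553.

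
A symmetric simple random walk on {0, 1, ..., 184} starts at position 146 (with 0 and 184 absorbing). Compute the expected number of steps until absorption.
E[τ | X_0 = 146] = 5548

Let v_k = E[τ | X_0 = k]. Boundary: v_0 = v_184 = 0. Recurrence: v_k = 1 + (v_{k-1} + v_{k+1})/2 for 1 ≤ k ≤ 183. The particular solution to v_k − (v_{k-1} + v_{k+1})/2 = 1 is v_k = −k^2. Adding homogeneous solution A + B k and matching boundaries gives v_k = k (184 − k). Substituting k = 146: v_146 = 146 · 38 = 5548.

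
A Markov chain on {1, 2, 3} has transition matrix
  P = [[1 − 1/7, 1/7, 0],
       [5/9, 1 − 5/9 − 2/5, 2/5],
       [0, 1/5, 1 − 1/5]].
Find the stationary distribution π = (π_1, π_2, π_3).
π = (35/62, 9/62, 9/31)

This is a birth-death chain on three states, which satisfies detailed balance: π_1 · P_{12} = π_2 · P_{21} and π_2 · P_{23} = π_3 · P_{32}.
From π_1 · 1/7 = π_2 · 5/9: π_2/π_1 = (1/7)/(5/9) = 9/35.
From π_2 · 2/5 = π_3 · 1/5: π_3/π_2 = (2/5)/(1/5) = 2.
Take π_1 proportional to 1; then unnormalized π = (1, 9/35, 18/35). Normalize by dividing by the sum 62/35:
  π = (35/62, 9/62, 9/31).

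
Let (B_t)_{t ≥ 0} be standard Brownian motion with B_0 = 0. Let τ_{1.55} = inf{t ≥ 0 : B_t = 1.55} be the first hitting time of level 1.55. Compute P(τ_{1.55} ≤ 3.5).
P(τ_{1.55} ≤ 3.5) = 2(1 − Φ(1.55/√3.5)) = 2(1 − Φ(0.8285)) ≈ 0.4074

By the reflection principle for standard BM, P(τ_b ≤ t) = 2 · P(B_t ≥ b). Since B_t ~ N(0, t), P(B_t ≥ 1.55) = 1 − Φ(1.55/√t) = 1 − Φ(1.55/√3.5) = 1 − Φ(0.8285) ≈ 0.20369. Doubling: P(τ_{1.55} ≤ 3.5) ≈ 2 · 0.20369 = 0.40738 ≈ 0.4074.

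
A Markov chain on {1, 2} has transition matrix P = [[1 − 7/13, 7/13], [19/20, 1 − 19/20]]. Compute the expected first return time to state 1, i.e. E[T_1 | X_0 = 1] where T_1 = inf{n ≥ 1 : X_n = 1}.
E[T_1 | X_0 = 1] = 1/π_1 = 387/247

For an irreducible recurrent Markov chain with stationary distribution π, E[T_i | X_0 = i] = 1/π_i (Kac's formula). Here π_1 = (19/20)/(7/13 + 19/20) = (19/20)/(387/260) = 247/387, so E[T_1 | X_0 = 1] = 1/π_1 = (7/13 + 19/20)/(19/20) = (387/260)/(19/20) = 387/247.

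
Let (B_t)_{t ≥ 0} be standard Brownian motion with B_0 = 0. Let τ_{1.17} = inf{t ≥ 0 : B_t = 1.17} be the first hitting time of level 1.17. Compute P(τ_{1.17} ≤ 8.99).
P(τ_{1.17} ≤ 8.99) = 2(1 − Φ(1.17/√8.99)) = 2(1 − Φ(0.3902)) ≈ 0.6964

By the reflection principle for standard BM, P(τ_b ≤ t) = 2 · P(B_t ≥ b). Since B_t ~ N(0, t), P(B_t ≥ 1.17) = 1 − Φ(1.17/√t) = 1 − Φ(1.17/√8.99) = 1 − Φ(0.3902) ≈ 0.34819. Doubling: P(τ_{1.17} ≤ 8.99) ≈ 2 · 0.34819 = 0.69638 ≈ 0.6964.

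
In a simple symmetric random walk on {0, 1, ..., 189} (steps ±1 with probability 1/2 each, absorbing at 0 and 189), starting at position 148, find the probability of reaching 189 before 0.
P(hit 189 before 0) = 148/189

Let u_k = P(hit 189 before 0 | start at k). Then u_0 = 0, u_189 = 1, and u_k = u_{k-1}/2 + u_{k+1}/2 for 1 ≤ k ≤ 188. This harmonic recurrence is solved by u_k = k/189, giving u_148 = 148/189.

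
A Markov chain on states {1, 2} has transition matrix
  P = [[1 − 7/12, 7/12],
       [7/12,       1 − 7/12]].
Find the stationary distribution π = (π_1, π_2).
π_1 = 1/2, π_2 = 1/2

Solve πP = π with π_1 + π_2 = 1. From πP = π: π_1 · (1 − 7/12) + π_2 · 7/12 = π_1 ⇒ π_2 · 7/12 = π_1 · 7/12 ⇒ π_2/π_1 = (7/12)/(7/12) = 1. Together with π_1 + π_2 = 1:
  π_1 = (7/12)/(7/12 + 7/12) = (7/12)/(7/6) = 1/2,
  π_2 = (7/12)/(7/12 + 7/12) = (7/12)/(7/6) = 1/2.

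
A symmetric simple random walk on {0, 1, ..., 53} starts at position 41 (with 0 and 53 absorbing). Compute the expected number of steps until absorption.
E[τ | X_0 = 41] = 492

Let v_k = E[τ | X_0 = k]. Boundary: v_0 = v_53 = 0. Recurrence: v_k = 1 + (v_{k-1} + v_{k+1})/2 for 1 ≤ k ≤ 52. The particular solution to v_k − (v_{k-1} + v_{k+1})/2 = 1 is v_k = −k^2. Adding homogeneous solution A + B k and matching boundaries gives v_k = k (53 − k). Substituting k = 41: v_41 = 41 · 12 = 492.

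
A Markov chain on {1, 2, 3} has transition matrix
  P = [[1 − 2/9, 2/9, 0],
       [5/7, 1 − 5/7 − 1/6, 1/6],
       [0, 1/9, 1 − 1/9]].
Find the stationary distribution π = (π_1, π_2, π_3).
π = (9/16, 7/40, 21/80)

This is a birth-death chain on three states, which satisfies detailed balance: π_1 · P_{12} = π_2 · P_{21} and π_2 · P_{23} = π_3 · P_{32}.
From π_1 · 2/9 = π_2 · 5/7: π_2/π_1 = (2/9)/(5/7) = 14/45.
From π_2 · 1/6 = π_3 · 1/9: π_3/π_2 = (1/6)/(1/9) = 3/2.
Take π_1 proportional to 1; then unnormalized π = (1, 14/45, 7/15). Normalize by dividing by the sum 16/9:
  π = (9/16, 7/40, 21/80).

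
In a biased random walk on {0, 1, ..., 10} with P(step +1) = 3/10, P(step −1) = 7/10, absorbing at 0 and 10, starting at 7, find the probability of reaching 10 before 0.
P(hit 10 before 0) = (1 − (7/3)^7) / (1 − (7/3)^10) = 5544153/70604050

Let u_k denote P(reach 10 before 0 | start at k). Boundary: u_0 = 0, u_10 = 1. Recurrence: u_k = 3/10·u_{k+1} + 7/10·u_{k-1} for 1 ≤ k ≤ 9. Try u_k = A + B·r^k with r = q/p = (7/10)/(3/10) = 7/3. Substitution satisfies the recurrence; boundary conditions give:
  u_k = (1 − r^k) / (1 − r^N) = (1 − (7/3)^7) / (1 − (7/3)^10) = 5544153/70604050.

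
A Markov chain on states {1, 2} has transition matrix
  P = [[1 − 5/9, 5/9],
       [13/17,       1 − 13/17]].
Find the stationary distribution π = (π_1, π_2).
π_1 = 117/202, π_2 = 85/202

Solve πP = π with π_1 + π_2 = 1. From πP = π: π_1 · (1 − 5/9) + π_2 · 13/17 = π_1 ⇒ π_2 · 13/17 = π_1 · 5/9 ⇒ π_2/π_1 = (5/9)/(13/17) = 85/117. Together with π_1 + π_2 = 1:
  π_1 = (13/17)/(5/9 + 13/17) = (13/17)/(202/153) = 117/202,
  π_2 = (5/9)/(5/9 + 13/17) = (5/9)/(202/153) = 85/202.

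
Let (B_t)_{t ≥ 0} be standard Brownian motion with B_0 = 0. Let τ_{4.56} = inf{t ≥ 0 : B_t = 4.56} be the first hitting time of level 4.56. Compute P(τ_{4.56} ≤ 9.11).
P(τ_{4.56} ≤ 9.11) = 2(1 − Φ(4.56/√9.11)) = 2(1 − Φ(1.5108)) ≈ 0.1308

By the reflection principle for standard BM, P(τ_b ≤ t) = 2 · P(B_t ≥ b). Since B_t ~ N(0, t), P(B_t ≥ 4.56) = 1 − Φ(4.56/√t) = 1 − Φ(4.56/√9.11) = 1 − Φ(1.5108) ≈ 0.06542. Doubling: P(τ_{4.56} ≤ 9.11) ≈ 2 · 0.06542 = 0.13084 ≈ 0.1308.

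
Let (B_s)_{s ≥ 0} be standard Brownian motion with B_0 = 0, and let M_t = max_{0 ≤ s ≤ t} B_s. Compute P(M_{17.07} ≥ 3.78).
P(M_{17.07} ≥ 3.78) = 2·P(B_{17.07} ≥ 3.78) = 2(1 − Φ(3.78/√17.07)) ≈ 0.3602

By the reflection principle for Brownian motion, P(M_t ≥ a) = 2 · P(B_t ≥ a) for a ≥ 0. Since B_t ~ N(0, t), P(B_t ≥ 3.78) = 1 − Φ(3.78/√t) = 1 − Φ(3.78/√17.07) = 1 − Φ(0.9149). So
  P(M_{17.07} ≥ 3.78) = 2(1 − Φ(0.9149)) ≈ 0.3602.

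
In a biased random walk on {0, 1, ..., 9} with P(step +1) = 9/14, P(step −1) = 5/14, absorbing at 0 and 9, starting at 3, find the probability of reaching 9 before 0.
P(hit 9 before 0) = (1 − (5/9)^3) / (1 − (5/9)^9) = 531441/638191

Let u_k denote P(reach 9 before 0 | start at k). Boundary: u_0 = 0, u_9 = 1. Recurrence: u_k = 9/14·u_{k+1} + 5/14·u_{k-1} for 1 ≤ k ≤ 8. Try u_k = A + B·r^k with r = q/p = (5/14)/(9/14) = 5/9. Substitution satisfies the recurrence; boundary conditions give:
  u_k = (1 − r^k) / (1 − r^N) = (1 − (5/9)^3) / (1 − (5/9)^9) = 531441/638191.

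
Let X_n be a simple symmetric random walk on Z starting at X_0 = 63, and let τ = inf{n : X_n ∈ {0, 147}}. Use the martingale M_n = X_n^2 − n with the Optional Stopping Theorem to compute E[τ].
E[τ] = 5292

M_n = X_n^2 − n is a martingale (since E[X_{n+1}^2 | F_n] = X_n^2 + 1). By OST (τ has finite mean in a bounded region), E[M_τ] = E[M_0] = X_0^2 − 0 = 63^2 = 3969. Also E[M_τ] = E[X_τ^2] − E[τ]. The walk exits at 0 or 147, with P(hit 147 first) = 63/147, so E[X_τ^2] = 147^2 · 63/147 + 0 = 9261. Thus E[τ] = E[X_τ^2] − E[M_τ] = 9261 − 3969 = 5292 = 63(147 − 63) = 5292.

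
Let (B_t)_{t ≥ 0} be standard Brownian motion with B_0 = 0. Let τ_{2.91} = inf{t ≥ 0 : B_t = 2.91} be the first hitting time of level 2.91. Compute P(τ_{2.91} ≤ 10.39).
P(τ_{2.91} ≤ 10.39) = 2(1 − Φ(2.91/√10.39)) = 2(1 − Φ(0.9028)) ≈ 0.3666

By the reflection principle for standard BM, P(τ_b ≤ t) = 2 · P(B_t ≥ b). Since B_t ~ N(0, t), P(B_t ≥ 2.91) = 1 − Φ(2.91/√t) = 1 − Φ(2.91/√10.39) = 1 − Φ(0.9028) ≈ 0.18332. Doubling: P(τ_{2.91} ≤ 10.39) ≈ 2 · 0.18332 = 0.36664 ≈ 0.3666.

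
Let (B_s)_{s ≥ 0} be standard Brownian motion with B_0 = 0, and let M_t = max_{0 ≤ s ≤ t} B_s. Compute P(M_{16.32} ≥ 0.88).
P(M_{16.32} ≥ 0.88) = 2·P(B_{16.32} ≥ 0.88) = 2(1 − Φ(0.88/√16.32)) ≈ 0.8276

By the reflection principle for Brownian motion, P(M_t ≥ a) = 2 · P(B_t ≥ a) for a ≥ 0. Since B_t ~ N(0, t), P(B_t ≥ 0.88) = 1 − Φ(0.88/√t) = 1 − Φ(0.88/√16.32) = 1 − Φ(0.2178). So
  P(M_{16.32} ≥ 0.88) = 2(1 − Φ(0.2178)) ≈ 0.8276.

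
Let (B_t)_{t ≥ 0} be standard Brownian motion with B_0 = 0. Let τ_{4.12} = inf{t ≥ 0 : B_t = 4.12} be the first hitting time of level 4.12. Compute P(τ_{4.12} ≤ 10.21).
P(τ_{4.12} ≤ 10.21) = 2(1 − Φ(4.12/√10.21)) = 2(1 − Φ(1.2894)) ≈ 0.1973

By the reflection principle for standard BM, P(τ_b ≤ t) = 2 · P(B_t ≥ b). Since B_t ~ N(0, t), P(B_t ≥ 4.12) = 1 − Φ(4.12/√t) = 1 − Φ(4.12/√10.21) = 1 − Φ(1.2894) ≈ 0.09863. Doubling: P(τ_{4.12} ≤ 10.21) ≈ 2 · 0.09863 = 0.19726 ≈ 0.1973.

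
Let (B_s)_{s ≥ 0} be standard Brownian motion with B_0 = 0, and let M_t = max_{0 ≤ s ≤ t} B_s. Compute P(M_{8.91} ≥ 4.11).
P(M_{8.91} ≥ 4.11) = 2·P(B_{8.91} ≥ 4.11) = 2(1 − Φ(4.11/√8.91)) ≈ 0.1685

By the reflection principle for Brownian motion, P(M_t ≥ a) = 2 · P(B_t ≥ a) for a ≥ 0. Since B_t ~ N(0, t), P(B_t ≥ 4.11) = 1 − Φ(4.11/√t) = 1 − Φ(4.11/√8.91) = 1 − Φ(1.3769). So
  P(M_{8.91} ≥ 4.11) = 2(1 − Φ(1.3769)) ≈ 0.1685.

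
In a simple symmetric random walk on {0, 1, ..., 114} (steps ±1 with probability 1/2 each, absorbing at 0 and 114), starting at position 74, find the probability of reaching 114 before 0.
P(hit 114 before 0) = 74/114 = 37/57

Let u_k = P(hit 114 before 0 | start at k). Then u_0 = 0, u_114 = 1, and u_k = u_{k-1}/2 + u_{k+1}/2 for 1 ≤ k ≤ 113. This harmonic recurrence is solved by u_k = k/114, giving u_74 = 74/114 = 37/57.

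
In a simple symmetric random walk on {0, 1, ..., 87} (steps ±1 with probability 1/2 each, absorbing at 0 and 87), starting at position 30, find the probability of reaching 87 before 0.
P(hit 87 before 0) = 30/87 = 10/29

Let u_k = P(hit 87 before 0 | start at k). Then u_0 = 0, u_87 = 1, and u_k = u_{k-1}/2 + u_{k+1}/2 for 1 ≤ k ≤ 86. This harmonic recurrence is solved by u_k = k/87, giving u_30 = 30/87 = 10/29.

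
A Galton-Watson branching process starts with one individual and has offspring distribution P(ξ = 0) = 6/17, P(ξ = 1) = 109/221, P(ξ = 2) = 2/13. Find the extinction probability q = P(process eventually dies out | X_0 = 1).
q = 1

Mean offspring μ = 0·6/17 + 1·109/221 + 2·2/13 = 177/221 ≤ 1. For μ ≤ 1 with offspring not concentrated at 1, the Galton-Watson process goes extinct almost surely, so q = 1.
(Algebraic check: The pgf is f(s) = 6/17 + 109/221·s + 2/13·s². The extinction probability q is the smallest fixed point of f in [0, 1]. Setting s = f(s):
  2/13·s² + (109/221 − 1)·s + 6/17 = 0
  2/13·s² − (6/17 + 2/13)·s + 6/17 = 0
which factors as (s − 1)·(2/13·s − 6/17) = 0, giving roots s = 1 and s = (6/17)/(2/13) = 39/17. Since 39/17 ≥ 1, the smallest root in [0, 1] is s = 1.)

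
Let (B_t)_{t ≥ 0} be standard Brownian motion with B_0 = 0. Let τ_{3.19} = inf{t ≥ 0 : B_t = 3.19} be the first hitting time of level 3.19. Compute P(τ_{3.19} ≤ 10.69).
P(τ_{3.19} ≤ 10.69) = 2(1 − Φ(3.19/√10.69)) = 2(1 − Φ(0.9757)) ≈ 0.3292

By the reflection principle for standard BM, P(τ_b ≤ t) = 2 · P(B_t ≥ b). Since B_t ~ N(0, t), P(B_t ≥ 3.19) = 1 − Φ(3.19/√t) = 1 − Φ(3.19/√10.69) = 1 − Φ(0.9757) ≈ 0.16461. Doubling: P(τ_{3.19} ≤ 10.69) ≈ 2 · 0.16461 = 0.32922 ≈ 0.3292.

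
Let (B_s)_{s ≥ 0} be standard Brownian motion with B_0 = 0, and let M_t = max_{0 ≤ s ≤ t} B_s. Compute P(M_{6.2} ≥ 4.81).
P(M_{6.2} ≥ 4.81) = 2·P(B_{6.2} ≥ 4.81) = 2(1 − Φ(4.81/√6.2)) ≈ 0.0534

By the reflection principle for Brownian motion, P(M_t ≥ a) = 2 · P(B_t ≥ a) for a ≥ 0. Since B_t ~ N(0, t), P(B_t ≥ 4.81) = 1 − Φ(4.81/√t) = 1 − Φ(4.81/√6.2) = 1 − Φ(1.9317). So
  P(M_{6.2} ≥ 4.81) = 2(1 − Φ(1.9317)) ≈ 0.0534.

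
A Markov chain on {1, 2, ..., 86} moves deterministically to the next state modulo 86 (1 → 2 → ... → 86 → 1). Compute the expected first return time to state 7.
E[T_7 | X_0 = 7] = 86

The chain cycles deterministically, so starting at state 7 it returns in exactly 86 steps. Equivalently, the stationary distribution is uniform π_j = 1/86 for every state j, so by Kac's formula E[T_7] = 1/π_7 = 86.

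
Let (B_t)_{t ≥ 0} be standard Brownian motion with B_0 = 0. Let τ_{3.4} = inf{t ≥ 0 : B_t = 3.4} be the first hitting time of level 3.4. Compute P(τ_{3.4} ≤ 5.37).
P(τ_{3.4} ≤ 5.37) = 2(1 − Φ(3.4/√5.37)) = 2(1 − Φ(1.4672)) ≈ 0.1423

By the reflection principle for standard BM, P(τ_b ≤ t) = 2 · P(B_t ≥ b). Since B_t ~ N(0, t), P(B_t ≥ 3.4) = 1 − Φ(3.4/√t) = 1 − Φ(3.4/√5.37) = 1 − Φ(1.4672) ≈ 0.07116. Doubling: P(τ_{3.4} ≤ 5.37) ≈ 2 · 0.07116 = 0.14232 ≈ 0.1423.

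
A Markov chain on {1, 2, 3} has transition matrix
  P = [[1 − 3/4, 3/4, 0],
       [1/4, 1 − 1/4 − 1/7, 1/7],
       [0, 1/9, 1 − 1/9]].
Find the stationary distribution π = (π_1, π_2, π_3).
π = (7/55, 21/55, 27/55)

This is a birth-death chain on three states, which satisfies detailed balance: π_1 · P_{12} = π_2 · P_{21} and π_2 · P_{23} = π_3 · P_{32}.
From π_1 · 3/4 = π_2 · 1/4: π_2/π_1 = (3/4)/(1/4) = 3.
From π_2 · 1/7 = π_3 · 1/9: π_3/π_2 = (1/7)/(1/9) = 9/7.
Take π_1 proportional to 1; then unnormalized π = (1, 3, 27/7). Normalize by dividing by the sum 55/7:
  π = (7/55, 21/55, 27/55).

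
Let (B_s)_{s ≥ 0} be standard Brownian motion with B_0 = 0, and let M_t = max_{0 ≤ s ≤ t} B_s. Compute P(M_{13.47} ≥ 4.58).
P(M_{13.47} ≥ 4.58) = 2·P(B_{13.47} ≥ 4.58) = 2(1 − Φ(4.58/√13.47)) ≈ 0.2121

By the reflection principle for Brownian motion, P(M_t ≥ a) = 2 · P(B_t ≥ a) for a ≥ 0. Since B_t ~ N(0, t), P(B_t ≥ 4.58) = 1 − Φ(4.58/√t) = 1 − Φ(4.58/√13.47) = 1 − Φ(1.2479). So
  P(M_{13.47} ≥ 4.58) = 2(1 − Φ(1.2479)) ≈ 0.2121.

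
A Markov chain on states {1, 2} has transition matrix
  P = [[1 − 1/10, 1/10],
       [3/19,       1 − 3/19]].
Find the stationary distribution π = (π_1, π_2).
π_1 = 30/49, π_2 = 19/49

Solve πP = π with π_1 + π_2 = 1. From πP = π: π_1 · (1 − 1/10) + π_2 · 3/19 = π_1 ⇒ π_2 · 3/19 = π_1 · 1/10 ⇒ π_2/π_1 = (1/10)/(3/19) = 19/30. Together with π_1 + π_2 = 1:
  π_1 = (3/19)/(1/10 + 3/19) = (3/19)/(49/190) = 30/49,
  π_2 = (1/10)/(1/10 + 3/19) = (1/10)/(49/190) = 19/49.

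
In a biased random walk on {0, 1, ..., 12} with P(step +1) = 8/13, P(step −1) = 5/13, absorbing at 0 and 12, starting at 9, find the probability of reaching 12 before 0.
P(hit 12 before 0) = (1 − (5/8)^9) / (1 − (5/8)^12) = 174985728/176938853

Let u_k denote P(reach 12 before 0 | start at k). Boundary: u_0 = 0, u_12 = 1. Recurrence: u_k = 8/13·u_{k+1} + 5/13·u_{k-1} for 1 ≤ k ≤ 11. Try u_k = A + B·r^k with r = q/p = (5/13)/(8/13) = 5/8. Substitution satisfies the recurrence; boundary conditions give:
  u_k = (1 − r^k) / (1 − r^N) = (1 − (5/8)^9) / (1 − (5/8)^12) = 174985728/176938853.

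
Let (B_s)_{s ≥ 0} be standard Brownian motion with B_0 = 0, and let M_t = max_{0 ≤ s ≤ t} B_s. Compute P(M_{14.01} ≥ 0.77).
P(M_{14.01} ≥ 0.77) = 2·P(B_{14.01} ≥ 0.77) = 2(1 − Φ(0.77/√14.01)) ≈ 0.8370

By the reflection principle for Brownian motion, P(M_t ≥ a) = 2 · P(B_t ≥ a) for a ≥ 0. Since B_t ~ N(0, t), P(B_t ≥ 0.77) = 1 − Φ(0.77/√t) = 1 − Φ(0.77/√14.01) = 1 − Φ(0.2057). So
  P(M_{14.01} ≥ 0.77) = 2(1 − Φ(0.2057)) ≈ 0.8370.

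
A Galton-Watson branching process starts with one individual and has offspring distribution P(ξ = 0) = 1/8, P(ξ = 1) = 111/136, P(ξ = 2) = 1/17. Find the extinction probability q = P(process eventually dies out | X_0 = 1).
q = 1

Mean offspring μ = 0·1/8 + 1·111/136 + 2·1/17 = 127/136 ≤ 1. For μ ≤ 1 with offspring not concentrated at 1, the Galton-Watson process goes extinct almost surely, so q = 1.
(Algebraic check: The pgf is f(s) = 1/8 + 111/136·s + 1/17·s². The extinction probability q is the smallest fixed point of f in [0, 1]. Setting s = f(s):
  1/17·s² + (111/136 − 1)·s + 1/8 = 0
  1/17·s² − (1/8 + 1/17)·s + 1/8 = 0
which factors as (s − 1)·(1/17·s − 1/8) = 0, giving roots s = 1 and s = (1/8)/(1/17) = 17/8. Since 17/8 ≥ 1, the smallest root in [0, 1] is s = 1.)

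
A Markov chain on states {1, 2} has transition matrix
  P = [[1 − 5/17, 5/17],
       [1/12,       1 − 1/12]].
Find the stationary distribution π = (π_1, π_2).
π_1 = 17/77, π_2 = 60/77

Solve πP = π with π_1 + π_2 = 1. From πP = π: π_1 · (1 − 5/17) + π_2 · 1/12 = π_1 ⇒ π_2 · 1/12 = π_1 · 5/17 ⇒ π_2/π_1 = (5/17)/(1/12) = 60/17. Together with π_1 + π_2 = 1:
  π_1 = (1/12)/(5/17 + 1/12) = (1/12)/(77/204) = 17/77,
  π_2 = (5/17)/(5/17 + 1/12) = (5/17)/(77/204) = 60/77.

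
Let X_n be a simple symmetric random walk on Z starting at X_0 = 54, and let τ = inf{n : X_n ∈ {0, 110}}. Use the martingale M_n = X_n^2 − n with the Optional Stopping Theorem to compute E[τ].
E[τ] = 3024

M_n = X_n^2 − n is a martingale (since E[X_{n+1}^2 | F_n] = X_n^2 + 1). By OST (τ has finite mean in a bounded region), E[M_τ] = E[M_0] = X_0^2 − 0 = 54^2 = 2916. Also E[M_τ] = E[X_τ^2] − E[τ]. The walk exits at 0 or 110, with P(hit 110 first) = 54/110, so E[X_τ^2] = 110^2 · 54/110 + 0 = 5940. Thus E[τ] = E[X_τ^2] − E[M_τ] = 5940 − 2916 = 3024 = 54(110 − 54) = 3024.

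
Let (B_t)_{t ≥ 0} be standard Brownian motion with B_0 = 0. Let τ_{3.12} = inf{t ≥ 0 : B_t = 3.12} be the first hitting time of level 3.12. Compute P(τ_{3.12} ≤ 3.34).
P(τ_{3.12} ≤ 3.34) = 2(1 − Φ(3.12/√3.34)) = 2(1 − Φ(1.7072)) ≈ 0.0878

By the reflection principle for standard BM, P(τ_b ≤ t) = 2 · P(B_t ≥ b). Since B_t ~ N(0, t), P(B_t ≥ 3.12) = 1 − Φ(3.12/√t) = 1 − Φ(3.12/√3.34) = 1 − Φ(1.7072) ≈ 0.04389. Doubling: P(τ_{3.12} ≤ 3.34) ≈ 2 · 0.04389 = 0.08778 ≈ 0.0878.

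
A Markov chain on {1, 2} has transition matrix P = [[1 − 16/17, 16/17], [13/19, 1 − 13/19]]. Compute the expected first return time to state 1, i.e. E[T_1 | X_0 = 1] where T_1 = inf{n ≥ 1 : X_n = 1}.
E[T_1 | X_0 = 1] = 1/π_1 = 525/221

For an irreducible recurrent Markov chain with stationary distribution π, E[T_i | X_0 = i] = 1/π_i (Kac's formula). Here π_1 = (13/19)/(16/17 + 13/19) = (13/19)/(525/323) = 221/525, so E[T_1 | X_0 = 1] = 1/π_1 = (16/17 + 13/19)/(13/19) = (525/323)/(13/19) = 525/221.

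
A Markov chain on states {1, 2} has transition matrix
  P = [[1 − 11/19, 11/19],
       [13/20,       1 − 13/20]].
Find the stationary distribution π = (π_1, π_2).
π_1 = 247/467, π_2 = 220/467

Solve πP = π with π_1 + π_2 = 1. From πP = π: π_1 · (1 − 11/19) + π_2 · 13/20 = π_1 ⇒ π_2 · 13/20 = π_1 · 11/19 ⇒ π_2/π_1 = (11/19)/(13/20) = 220/247. Together with π_1 + π_2 = 1:
  π_1 = (13/20)/(11/19 + 13/20) = (13/20)/(467/380) = 247/467,
  π_2 = (11/19)/(11/19 + 13/20) = (11/19)/(467/380) = 220/467.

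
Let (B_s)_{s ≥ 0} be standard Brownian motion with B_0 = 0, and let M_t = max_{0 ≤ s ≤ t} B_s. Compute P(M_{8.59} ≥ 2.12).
P(M_{8.59} ≥ 2.12) = 2·P(B_{8.59} ≥ 2.12) = 2(1 − Φ(2.12/√8.59)) ≈ 0.4695

By the reflection principle for Brownian motion, P(M_t ≥ a) = 2 · P(B_t ≥ a) for a ≥ 0. Since B_t ~ N(0, t), P(B_t ≥ 2.12) = 1 − Φ(2.12/√t) = 1 − Φ(2.12/√8.59) = 1 − Φ(0.7233). So
  P(M_{8.59} ≥ 2.12) = 2(1 − Φ(0.7233)) ≈ 0.4695.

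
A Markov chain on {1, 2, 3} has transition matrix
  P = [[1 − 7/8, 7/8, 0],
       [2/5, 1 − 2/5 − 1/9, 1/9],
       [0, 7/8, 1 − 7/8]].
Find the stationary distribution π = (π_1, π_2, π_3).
π = (144/499, 315/499, 40/499)

This is a birth-death chain on three states, which satisfies detailed balance: π_1 · P_{12} = π_2 · P_{21} and π_2 · P_{23} = π_3 · P_{32}.
From π_1 · 7/8 = π_2 · 2/5: π_2/π_1 = (7/8)/(2/5) = 35/16.
From π_2 · 1/9 = π_3 · 7/8: π_3/π_2 = (1/9)/(7/8) = 8/63.
Take π_1 proportional to 1; then unnormalized π = (1, 35/16, 5/18). Normalize by dividing by the sum 499/144:
  π = (144/499, 315/499, 40/499).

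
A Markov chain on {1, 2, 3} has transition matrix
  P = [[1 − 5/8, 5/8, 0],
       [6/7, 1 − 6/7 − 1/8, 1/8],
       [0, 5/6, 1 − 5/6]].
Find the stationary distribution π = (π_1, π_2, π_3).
π = (192/353, 140/353, 21/353)

This is a birth-death chain on three states, which satisfies detailed balance: π_1 · P_{12} = π_2 · P_{21} and π_2 · P_{23} = π_3 · P_{32}.
From π_1 · 5/8 = π_2 · 6/7: π_2/π_1 = (5/8)/(6/7) = 35/48.
From π_2 · 1/8 = π_3 · 5/6: π_3/π_2 = (1/8)/(5/6) = 3/20.
Take π_1 proportional to 1; then unnormalized π = (1, 35/48, 7/64). Normalize by dividing by the sum 353/192:
  π = (192/353, 140/353, 21/353).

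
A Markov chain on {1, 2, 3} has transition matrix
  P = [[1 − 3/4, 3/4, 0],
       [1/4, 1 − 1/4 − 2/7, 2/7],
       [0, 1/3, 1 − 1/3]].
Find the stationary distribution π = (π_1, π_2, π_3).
π = (7/46, 21/46, 9/23)

This is a birth-death chain on three states, which satisfies detailed balance: π_1 · P_{12} = π_2 · P_{21} and π_2 · P_{23} = π_3 · P_{32}.
From π_1 · 3/4 = π_2 · 1/4: π_2/π_1 = (3/4)/(1/4) = 3.
From π_2 · 2/7 = π_3 · 1/3: π_3/π_2 = (2/7)/(1/3) = 6/7.
Take π_1 proportional to 1; then unnormalized π = (1, 3, 18/7). Normalize by dividing by the sum 46/7:
  π = (7/46, 21/46, 9/23).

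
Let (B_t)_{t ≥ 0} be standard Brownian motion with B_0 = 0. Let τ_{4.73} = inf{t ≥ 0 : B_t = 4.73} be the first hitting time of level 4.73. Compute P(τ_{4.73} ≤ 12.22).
P(τ_{4.73} ≤ 12.22) = 2(1 − Φ(4.73/√12.22)) = 2(1 − Φ(1.3531)) ≈ 0.1760

By the reflection principle for standard BM, P(τ_b ≤ t) = 2 · P(B_t ≥ b). Since B_t ~ N(0, t), P(B_t ≥ 4.73) = 1 − Φ(4.73/√t) = 1 − Φ(4.73/√12.22) = 1 − Φ(1.3531) ≈ 0.08801. Doubling: P(τ_{4.73} ≤ 12.22) ≈ 2 · 0.08801 = 0.17602 ≈ 0.1760.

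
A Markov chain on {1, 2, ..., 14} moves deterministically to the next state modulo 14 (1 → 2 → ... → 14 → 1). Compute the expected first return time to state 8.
E[T_8 | X_0 = 8] = 14

The chain cycles deterministically, so starting at state 8 it returns in exactly 14 steps. Equivalently, the stationary distribution is uniform π_j = 1/14 for every state j, so by Kac's formula E[T_8] = 1/π_8 = 14.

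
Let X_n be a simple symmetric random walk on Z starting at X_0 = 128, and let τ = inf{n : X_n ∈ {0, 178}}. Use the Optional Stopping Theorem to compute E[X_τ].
E[X_τ] = 128

X_n is a martingale and τ is a bounded-mean stopping time (indeed τ is finite a.s. with bounded expectation since the walk is in a bounded region). By the OST, E[X_τ] = E[X_0] = 128. Equivalently: E[X_τ] = 178 · P(hit 178 first) + 0 · P(hit 0 first) = 178 · (128/178) = 128.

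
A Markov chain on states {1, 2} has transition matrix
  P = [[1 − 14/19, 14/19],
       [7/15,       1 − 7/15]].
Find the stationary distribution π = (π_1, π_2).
π_1 = 19/49, π_2 = 30/49

Solve πP = π with π_1 + π_2 = 1. From πP = π: π_1 · (1 − 14/19) + π_2 · 7/15 = π_1 ⇒ π_2 · 7/15 = π_1 · 14/19 ⇒ π_2/π_1 = (14/19)/(7/15) = 30/19. Together with π_1 + π_2 = 1:
  π_1 = (7/15)/(14/19 + 7/15) = (7/15)/(343/285) = 19/49,
  π_2 = (14/19)/(14/19 + 7/15) = (14/19)/(343/285) = 30/49.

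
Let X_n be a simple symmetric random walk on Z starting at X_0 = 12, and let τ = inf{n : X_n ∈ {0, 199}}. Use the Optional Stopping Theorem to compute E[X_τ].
E[X_τ] = 12

X_n is a martingale and τ is a bounded-mean stopping time (indeed τ is finite a.s. with bounded expectation since the walk is in a bounded region). By the OST, E[X_τ] = E[X_0] = 12. Equivalently: E[X_τ] = 199 · P(hit 199 first) + 0 · P(hit 0 first) = 199 · (12/199) = 12.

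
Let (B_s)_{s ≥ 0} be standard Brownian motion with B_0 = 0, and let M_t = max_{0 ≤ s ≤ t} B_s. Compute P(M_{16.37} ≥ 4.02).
P(M_{16.37} ≥ 4.02) = 2·P(B_{16.37} ≥ 4.02) = 2(1 − Φ(4.02/√16.37)) ≈ 0.3204

By the reflection principle for Brownian motion, P(M_t ≥ a) = 2 · P(B_t ≥ a) for a ≥ 0. Since B_t ~ N(0, t), P(B_t ≥ 4.02) = 1 − Φ(4.02/√t) = 1 − Φ(4.02/√16.37) = 1 − Φ(0.9936). So
  P(M_{16.37} ≥ 4.02) = 2(1 − Φ(0.9936)) ≈ 0.3204.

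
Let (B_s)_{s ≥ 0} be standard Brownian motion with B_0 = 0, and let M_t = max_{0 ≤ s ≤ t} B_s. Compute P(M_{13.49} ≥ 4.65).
P(M_{13.49} ≥ 4.65) = 2·P(B_{13.49} ≥ 4.65) = 2(1 − Φ(4.65/√13.49)) ≈ 0.2055

By the reflection principle for Brownian motion, P(M_t ≥ a) = 2 · P(B_t ≥ a) for a ≥ 0. Since B_t ~ N(0, t), P(B_t ≥ 4.65) = 1 − Φ(4.65/√t) = 1 − Φ(4.65/√13.49) = 1 − Φ(1.2660). So
  P(M_{13.49} ≥ 4.65) = 2(1 − Φ(1.2660)) ≈ 0.2055.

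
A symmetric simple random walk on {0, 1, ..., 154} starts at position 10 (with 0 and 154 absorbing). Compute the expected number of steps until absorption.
E[τ | X_0 = 10] = 1440

Let v_k = E[τ | X_0 = k]. Boundary: v_0 = v_154 = 0. Recurrence: v_k = 1 + (v_{k-1} + v_{k+1})/2 for 1 ≤ k ≤ 153. The particular solution to v_k − (v_{k-1} + v_{k+1})/2 = 1 is v_k = −k^2. Adding homogeneous solution A + B k and matching boundaries gives v_k = k (154 − k). Substituting k = 10: v_10 = 10 · 144 = 1440.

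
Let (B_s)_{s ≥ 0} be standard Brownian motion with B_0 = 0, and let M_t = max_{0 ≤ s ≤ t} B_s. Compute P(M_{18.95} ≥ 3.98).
P(M_{18.95} ≥ 3.98) = 2·P(B_{18.95} ≥ 3.98) = 2(1 − Φ(3.98/√18.95)) ≈ 0.3606

By the reflection principle for Brownian motion, P(M_t ≥ a) = 2 · P(B_t ≥ a) for a ≥ 0. Since B_t ~ N(0, t), P(B_t ≥ 3.98) = 1 − Φ(3.98/√t) = 1 − Φ(3.98/√18.95) = 1 − Φ(0.9143). So
  P(M_{18.95} ≥ 3.98) = 2(1 − Φ(0.9143)) ≈ 0.3606.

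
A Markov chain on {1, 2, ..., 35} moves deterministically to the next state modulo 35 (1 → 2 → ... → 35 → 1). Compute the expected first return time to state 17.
E[T_17 | X_0 = 17] = 35

The chain cycles deterministically, so starting at state 17 it returns in exactly 35 steps. Equivalently, the stationary distribution is uniform π_j = 1/35 for every state j, so by Kac's formula E[T_17] = 1/π_17 = 35.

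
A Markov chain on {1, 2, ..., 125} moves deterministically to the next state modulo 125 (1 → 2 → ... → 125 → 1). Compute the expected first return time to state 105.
E[T_105 | X_0 = 105] = 125

The chain cycles deterministically, so starting at state 105 it returns in exactly 125 steps. Equivalently, the stationary distribution is uniform π_j = 1/125 for every state j, so by Kac's formula E[T_105] = 1/π_105 = 125.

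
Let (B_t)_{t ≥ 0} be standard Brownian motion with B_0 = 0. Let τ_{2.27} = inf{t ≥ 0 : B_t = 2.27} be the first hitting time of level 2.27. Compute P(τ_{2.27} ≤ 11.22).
P(τ_{2.27} ≤ 11.22) = 2(1 − Φ(2.27/√11.22)) = 2(1 − Φ(0.6777)) ≈ 0.4980

By the reflection principle for standard BM, P(τ_b ≤ t) = 2 · P(B_t ≥ b). Since B_t ~ N(0, t), P(B_t ≥ 2.27) = 1 − Φ(2.27/√t) = 1 − Φ(2.27/√11.22) = 1 − Φ(0.6777) ≈ 0.24898. Doubling: P(τ_{2.27} ≤ 11.22) ≈ 2 · 0.24898 = 0.49796 ≈ 0.4980.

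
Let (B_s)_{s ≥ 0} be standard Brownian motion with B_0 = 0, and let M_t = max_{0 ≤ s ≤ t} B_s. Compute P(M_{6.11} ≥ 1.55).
P(M_{6.11} ≥ 1.55) = 2·P(B_{6.11} ≥ 1.55) = 2(1 − Φ(1.55/√6.11)) ≈ 0.5306

By the reflection principle for Brownian motion, P(M_t ≥ a) = 2 · P(B_t ≥ a) for a ≥ 0. Since B_t ~ N(0, t), P(B_t ≥ 1.55) = 1 − Φ(1.55/√t) = 1 − Φ(1.55/√6.11) = 1 − Φ(0.6271). So
  P(M_{6.11} ≥ 1.55) = 2(1 − Φ(0.6271)) ≈ 0.5306.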